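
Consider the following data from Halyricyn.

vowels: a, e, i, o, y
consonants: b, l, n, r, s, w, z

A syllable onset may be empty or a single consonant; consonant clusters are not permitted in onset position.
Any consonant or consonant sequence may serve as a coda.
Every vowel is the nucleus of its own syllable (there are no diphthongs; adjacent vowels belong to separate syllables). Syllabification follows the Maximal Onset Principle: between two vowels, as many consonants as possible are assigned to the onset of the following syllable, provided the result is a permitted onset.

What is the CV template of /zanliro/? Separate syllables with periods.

CVC.CV.CV

The vowels are a, i, o — 3 nuclei, so 3 syllables.
Between /a/ (V1) and /i/ (V2): cluster /nl/ — the longest permitted-onset suffix is /l/; onset = /l/, preceding coda = /n/.
Between /i/ (V2) and /o/ (V3): /r/ → onset of the next syllable (single consonants are always licit onsets).
So the parse is zan.li.ro.
Mapping each syllable to C/V: /zan/ → CVC, /li/ → CV, /ro/ → CV.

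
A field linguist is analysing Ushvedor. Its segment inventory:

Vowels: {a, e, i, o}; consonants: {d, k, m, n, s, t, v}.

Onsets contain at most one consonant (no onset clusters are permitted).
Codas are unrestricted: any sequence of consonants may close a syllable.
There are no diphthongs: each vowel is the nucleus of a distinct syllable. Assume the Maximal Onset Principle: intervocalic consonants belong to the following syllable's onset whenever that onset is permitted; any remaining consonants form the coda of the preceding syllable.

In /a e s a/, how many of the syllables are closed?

0

The vowels are a, e, a — 3 nuclei, so 3 syllables.
/a…e/ gap (V1→V2): hiatus — the boundary sits between the two vowels.
/e…a/ gap (V2→V3): just /s/ — single C goes to the following onset.
Putting it together: a.e.sa.
Classifying each syllable: /a/ (open), /e/ (open), /sa/ (open).
Closed syllables: 0.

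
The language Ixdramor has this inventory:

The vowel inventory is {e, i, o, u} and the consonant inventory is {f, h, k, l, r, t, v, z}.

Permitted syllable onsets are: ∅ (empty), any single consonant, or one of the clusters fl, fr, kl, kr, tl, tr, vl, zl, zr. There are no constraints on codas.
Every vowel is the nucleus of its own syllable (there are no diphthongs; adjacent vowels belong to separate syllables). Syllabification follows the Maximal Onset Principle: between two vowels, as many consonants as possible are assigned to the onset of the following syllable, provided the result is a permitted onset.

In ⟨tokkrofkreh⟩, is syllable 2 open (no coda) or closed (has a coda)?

closed

Vowels present: o, o, e; each is a nucleus, giving 3 syllables.
Between /o/ (V1) and /o/ (V2): /kkr/ splits as /k/ + /kr/ (/kr/ is the longest suffix that is a licit onset).
Between /o/ (V2) and /e/ (V3): /fkr/ splits as /f/ + /kr/ (/kr/ is the longest suffix that is a licit onset).
Result: tok.krof.kreh.
Syllable 2 is /krof/ with coda /f/, so it is closed.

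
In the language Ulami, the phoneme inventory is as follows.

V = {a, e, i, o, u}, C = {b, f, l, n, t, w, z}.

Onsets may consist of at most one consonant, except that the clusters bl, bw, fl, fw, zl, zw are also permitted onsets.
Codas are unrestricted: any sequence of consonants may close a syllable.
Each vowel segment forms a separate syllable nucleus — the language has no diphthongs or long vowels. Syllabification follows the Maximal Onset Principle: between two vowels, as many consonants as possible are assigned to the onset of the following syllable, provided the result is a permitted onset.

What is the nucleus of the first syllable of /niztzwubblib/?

i

Vowels present: i, u, i; each is a nucleus, giving 3 syllables.
The first nucleus (vowel 1 from the left) is /i/.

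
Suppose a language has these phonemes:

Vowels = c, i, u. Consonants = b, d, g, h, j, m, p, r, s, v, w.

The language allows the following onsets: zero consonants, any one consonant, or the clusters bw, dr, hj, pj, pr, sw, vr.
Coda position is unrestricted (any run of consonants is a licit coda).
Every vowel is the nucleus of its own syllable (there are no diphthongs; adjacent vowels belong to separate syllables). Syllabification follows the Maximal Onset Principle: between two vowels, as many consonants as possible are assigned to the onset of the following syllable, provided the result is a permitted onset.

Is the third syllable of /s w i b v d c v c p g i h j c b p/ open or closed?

Nuclei (vowels): i, c, c, i, c → 5 syllables.
/i…c/ gap (V1→V2): /bvd/; trying suffixes from longest down, /d/ is the first permitted one, so coda /bv/ | onset /d/.
/c…c/ gap (V2→V3): just /v/ — single C goes to the following onset.
/c…i/ gap (V3→V4): cluster /pg/ — the longest permitted-onset suffix is /g/; onset = /g/, preceding coda = /p/.
/i…c/ gap (V4→V5): /hj/ is a licit onset in full, so it all attaches to the next syllable.
Result: swibv.dc.vcp.gi.hjcbp.
Syllable 3 is /vcp/ with coda /p/, so it is closed.

closed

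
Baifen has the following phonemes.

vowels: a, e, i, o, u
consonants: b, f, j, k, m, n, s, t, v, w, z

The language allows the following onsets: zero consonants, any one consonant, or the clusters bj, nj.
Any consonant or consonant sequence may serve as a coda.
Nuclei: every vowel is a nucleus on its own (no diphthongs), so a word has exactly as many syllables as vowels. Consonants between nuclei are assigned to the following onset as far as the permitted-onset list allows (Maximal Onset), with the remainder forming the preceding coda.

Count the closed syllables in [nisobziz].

Vowels present: i, o, i; each is a nucleus, giving 3 syllables.
σ1/σ2 boundary: /s/ is a single consonant, so it becomes the next onset.
σ2/σ3 boundary: /bz/ splits as /b/ + /z/ (/z/ is the longest suffix that is a licit onset).
Syllabification: ni.sob.ziz.
Classifying each syllable: /ni/ (open), /sob/ (closed), /ziz/ (closed).
Closed syllables: 2.

2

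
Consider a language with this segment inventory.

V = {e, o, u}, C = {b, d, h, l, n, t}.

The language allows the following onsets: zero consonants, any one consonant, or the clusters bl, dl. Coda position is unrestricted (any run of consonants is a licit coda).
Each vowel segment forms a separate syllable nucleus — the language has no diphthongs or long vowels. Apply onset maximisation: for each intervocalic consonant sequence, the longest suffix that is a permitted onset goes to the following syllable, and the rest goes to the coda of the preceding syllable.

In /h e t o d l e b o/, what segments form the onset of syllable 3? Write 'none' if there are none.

dl

Vowels present: e, o, e, o; each is a nucleus, giving 4 syllables.
Between /e/ (V1) and /o/ (V2): /t/ → onset of the next syllable (single consonants are always licit onsets).
Between /o/ (V2) and /e/ (V3): /dl/ — entire cluster is a permitted onset → onset /dl/, coda ∅.
Between /e/ (V3) and /o/ (V4): just /b/ — single C goes to the following onset.
So the parse is he.to.dle.bo.
Syllable 3 is /dle/: onset /dl/, nucleus /e/, coda ∅.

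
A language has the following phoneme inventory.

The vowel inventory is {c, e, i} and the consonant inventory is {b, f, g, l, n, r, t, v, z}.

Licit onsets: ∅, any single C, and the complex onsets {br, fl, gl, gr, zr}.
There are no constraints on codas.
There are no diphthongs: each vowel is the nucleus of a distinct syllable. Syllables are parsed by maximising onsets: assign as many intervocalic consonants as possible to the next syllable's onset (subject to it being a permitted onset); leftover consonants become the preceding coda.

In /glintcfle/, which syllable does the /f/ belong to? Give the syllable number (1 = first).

The vowels are i, c, e — 3 nuclei, so 3 syllables.
σ1/σ2 boundary: /nt/ splits as /n/ + /t/ (/t/ is the longest suffix that is a licit onset).
σ2/σ3 boundary: /fl/ is a licit onset in full, so it all attaches to the next syllable.
Putting it together: glin.tc.fle.
The /f/ is in the onset of syllable 3 (/fle/).

3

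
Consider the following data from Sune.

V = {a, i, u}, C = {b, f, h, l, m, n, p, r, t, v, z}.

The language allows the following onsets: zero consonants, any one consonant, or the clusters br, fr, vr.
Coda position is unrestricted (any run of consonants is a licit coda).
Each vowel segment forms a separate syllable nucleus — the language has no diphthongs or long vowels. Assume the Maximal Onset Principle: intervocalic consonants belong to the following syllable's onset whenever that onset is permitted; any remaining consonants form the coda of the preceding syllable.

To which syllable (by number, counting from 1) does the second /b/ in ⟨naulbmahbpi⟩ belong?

3

Nuclei (vowels): a, u, a, i → 4 syllables.
Between /a/ (V1) and /u/ (V2): no consonants, so the boundary falls immediately after /a/.
Between /u/ (V2) and /a/ (V3): cluster /lbm/ — the longest permitted-onset suffix is /m/; onset = /m/, preceding coda = /lb/.
Between /a/ (V3) and /i/ (V4): /hbp/; trying suffixes from longest down, /p/ is the first permitted one, so coda /hb/ | onset /p/.
Putting it together: na.ulb.mahb.pi.
The second /b/ is in the coda of syllable 3 (/mahb/).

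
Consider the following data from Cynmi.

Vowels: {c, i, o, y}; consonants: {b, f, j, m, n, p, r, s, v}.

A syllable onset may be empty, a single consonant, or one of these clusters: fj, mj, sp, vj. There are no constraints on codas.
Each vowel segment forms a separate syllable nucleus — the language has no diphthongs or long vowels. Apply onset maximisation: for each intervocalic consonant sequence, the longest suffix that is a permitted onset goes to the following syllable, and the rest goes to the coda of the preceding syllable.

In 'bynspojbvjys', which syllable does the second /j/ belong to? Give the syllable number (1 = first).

3

Vowels present: y, o, y; each is a nucleus, giving 3 syllables.
/y…o/ gap (V1→V2): cluster /nsp/ — the longest permitted-onset suffix is /sp/; onset = /sp/, preceding coda = /n/.
/o…y/ gap (V2→V3): cluster /jbvj/ — the longest permitted-onset suffix is /vj/; onset = /vj/, preceding coda = /jb/.
Result: byn.spojb.vjys.
The second /j/ is in the onset of syllable 3 (/vjys/).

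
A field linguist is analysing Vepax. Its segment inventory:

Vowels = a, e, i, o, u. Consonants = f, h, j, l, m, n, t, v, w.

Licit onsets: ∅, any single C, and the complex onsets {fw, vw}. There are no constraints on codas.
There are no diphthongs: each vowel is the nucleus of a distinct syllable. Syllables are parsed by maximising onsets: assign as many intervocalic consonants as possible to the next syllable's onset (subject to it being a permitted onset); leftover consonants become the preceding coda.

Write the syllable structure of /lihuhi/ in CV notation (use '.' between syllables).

Vowels present: i, u, i; each is a nucleus, giving 3 syllables.
/i…u/ gap (V1→V2): /h/ → onset of the next syllable (single consonants are always licit onsets).
/u…i/ gap (V2→V3): just /h/ — single C goes to the following onset.
Syllabification: li.hu.hi.
Mapping each syllable to C/V: /li/ → CV, /hu/ → CV, /hi/ → CV.

CV.CV.CV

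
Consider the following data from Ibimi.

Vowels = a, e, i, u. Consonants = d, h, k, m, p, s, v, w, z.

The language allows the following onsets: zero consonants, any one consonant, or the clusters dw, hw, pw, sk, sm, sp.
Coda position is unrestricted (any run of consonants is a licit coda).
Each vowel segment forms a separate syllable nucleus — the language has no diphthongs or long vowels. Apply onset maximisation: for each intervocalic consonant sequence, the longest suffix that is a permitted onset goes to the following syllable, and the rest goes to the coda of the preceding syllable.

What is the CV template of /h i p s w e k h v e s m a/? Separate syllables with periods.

Nuclei (vowels): i, e, e, a → 4 syllables.
σ1/σ2 boundary: /psw/; trying suffixes from longest down, /w/ is the first permitted one, so coda /ps/ | onset /w/.
σ2/σ3 boundary: /khv/ splits as /kh/ + /v/ (/v/ is the longest suffix that is a licit onset).
σ3/σ4 boundary: /sm/ — entire cluster is a permitted onset → onset /sm/, coda ∅.
Putting it together: hips.wekh.ve.sma.
Mapping each syllable to C/V: /hips/ → CVCC, /wekh/ → CVCC, /ve/ → CV, /sma/ → CCV.

CVCC.CVCC.CV.CCV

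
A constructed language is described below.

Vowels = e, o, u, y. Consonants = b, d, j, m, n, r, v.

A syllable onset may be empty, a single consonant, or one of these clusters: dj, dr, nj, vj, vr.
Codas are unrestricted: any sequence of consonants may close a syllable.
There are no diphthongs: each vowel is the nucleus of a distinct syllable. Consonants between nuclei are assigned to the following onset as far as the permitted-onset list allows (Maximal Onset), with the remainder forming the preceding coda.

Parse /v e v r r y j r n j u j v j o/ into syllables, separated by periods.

The vowels are e, y, u, o — 4 nuclei, so 4 syllables.
V1 /e/ – V2 /y/: /vrr/; trying suffixes from longest down, /r/ is the first permitted one, so coda /vr/ | onset /r/.
V2 /y/ – V3 /u/: /jrnj/ — longest licit onset from the right is /nj/, leaving /jr/ as coda.
V3 /u/ – V4 /o/: /jvj/; trying suffixes from longest down, /vj/ is the first permitted one, so coda /j/ | onset /vj/.

vevr.ryjr.njuj.vjo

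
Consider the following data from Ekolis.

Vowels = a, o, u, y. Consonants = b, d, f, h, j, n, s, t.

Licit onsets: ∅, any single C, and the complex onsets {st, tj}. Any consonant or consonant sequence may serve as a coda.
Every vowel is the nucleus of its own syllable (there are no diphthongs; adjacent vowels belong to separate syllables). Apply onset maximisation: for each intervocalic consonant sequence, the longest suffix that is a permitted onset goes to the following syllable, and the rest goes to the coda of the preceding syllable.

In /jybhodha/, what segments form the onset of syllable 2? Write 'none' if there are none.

h

The vowels are y, o, a — 3 nuclei, so 3 syllables.
/y…o/ gap (V1→V2): /bh/ — longest licit onset from the right is /h/, leaving /b/ as coda.
/o…a/ gap (V2→V3): /dh/ splits as /d/ + /h/ (/h/ is the longest suffix that is a licit onset).
Syllabification: jyb.hod.ha.
Syllable 2 is /hod/: onset /h/, nucleus /o/, coda /d/.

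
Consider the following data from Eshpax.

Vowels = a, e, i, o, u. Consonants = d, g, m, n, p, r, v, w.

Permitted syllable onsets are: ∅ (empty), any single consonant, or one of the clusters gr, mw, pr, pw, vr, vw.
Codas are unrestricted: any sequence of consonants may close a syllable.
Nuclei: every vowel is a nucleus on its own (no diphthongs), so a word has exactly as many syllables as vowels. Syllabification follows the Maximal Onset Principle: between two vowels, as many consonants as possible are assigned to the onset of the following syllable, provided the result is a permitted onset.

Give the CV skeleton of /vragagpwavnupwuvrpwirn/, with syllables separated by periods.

Nuclei (vowels): a, a, a, u, u, i → 6 syllables.
Between /a/ (V1) and /a/ (V2): just /g/ — single C goes to the following onset.
Between /a/ (V2) and /a/ (V3): /gpw/ — longest licit onset from the right is /pw/, leaving /g/ as coda.
Between /a/ (V3) and /u/ (V4): cluster /vn/ — the longest permitted-onset suffix is /n/; onset = /n/, preceding coda = /v/.
Between /u/ (V4) and /u/ (V5): /pw/ — entire cluster is a permitted onset → onset /pw/, coda ∅.
Between /u/ (V5) and /i/ (V6): /vrpw/; trying suffixes from longest down, /pw/ is the first permitted one, so coda /vr/ | onset /pw/.
Syllabification: vra.gag.pwav.nu.pwuvr.pwirn.
Mapping each syllable to C/V: /vra/ → CCV, /gag/ → CVC, /pwav/ → CCVC, /nu/ → CV, /pwuvr/ → CCVCC, /pwirn/ → CCVCC.

CCV.CVC.CCVC.CV.CCVCC.CCVCC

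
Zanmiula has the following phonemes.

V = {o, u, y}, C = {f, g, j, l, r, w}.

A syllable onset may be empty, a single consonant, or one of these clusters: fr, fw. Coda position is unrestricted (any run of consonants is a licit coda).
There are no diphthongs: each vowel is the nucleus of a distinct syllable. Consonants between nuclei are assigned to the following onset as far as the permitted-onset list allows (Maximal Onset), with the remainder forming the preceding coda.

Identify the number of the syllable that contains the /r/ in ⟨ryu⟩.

Nuclei (vowels): y, u → 2 syllables.
V1 /y/ – V2 /u/: hiatus — the boundary sits between the two vowels.
So the parse is ry.u.
The /r/ is in the onset of syllable 1 (/ry/).

1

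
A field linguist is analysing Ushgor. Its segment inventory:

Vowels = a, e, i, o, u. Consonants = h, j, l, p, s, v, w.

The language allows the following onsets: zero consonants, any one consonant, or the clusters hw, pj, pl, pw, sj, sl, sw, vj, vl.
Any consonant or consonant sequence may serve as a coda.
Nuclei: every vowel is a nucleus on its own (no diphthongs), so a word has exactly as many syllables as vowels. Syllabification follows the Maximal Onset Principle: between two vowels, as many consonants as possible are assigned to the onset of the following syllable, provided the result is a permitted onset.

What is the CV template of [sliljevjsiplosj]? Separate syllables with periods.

Nuclei (vowels): i, e, i, o → 4 syllables.
σ1/σ2 boundary: /lj/; trying suffixes from longest down, /j/ is the first permitted one, so coda /l/ | onset /j/.
σ2/σ3 boundary: /vjs/ splits as /vj/ + /s/ (/s/ is the longest suffix that is a licit onset).
σ3/σ4 boundary: cluster /pl/ — /pl/ is itself a permitted onset, so the whole cluster goes right; preceding coda = ∅.
Putting it together: slil.jevj.si.plosj.
Mapping each syllable to C/V: /slil/ → CCVC, /jevj/ → CVCC, /si/ → CV, /plosj/ → CCVCC.

CCVC.CVCC.CV.CCVCC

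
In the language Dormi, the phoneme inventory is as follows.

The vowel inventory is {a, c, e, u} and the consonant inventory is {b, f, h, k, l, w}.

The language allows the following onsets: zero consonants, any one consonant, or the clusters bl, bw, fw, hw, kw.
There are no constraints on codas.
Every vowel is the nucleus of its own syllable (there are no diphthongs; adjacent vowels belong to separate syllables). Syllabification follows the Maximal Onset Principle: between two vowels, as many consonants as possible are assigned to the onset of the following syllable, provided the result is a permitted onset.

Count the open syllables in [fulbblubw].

0

Nuclei (vowels): u, u → 2 syllables.
V1 /u/ – V2 /u/: /lbbl/; trying suffixes from longest down, /bl/ is the first permitted one, so coda /lb/ | onset /bl/.
So the parse is fulb.blubw.
Classifying each syllable: /fulb/ (closed), /blubw/ (closed).
Open syllables: 0.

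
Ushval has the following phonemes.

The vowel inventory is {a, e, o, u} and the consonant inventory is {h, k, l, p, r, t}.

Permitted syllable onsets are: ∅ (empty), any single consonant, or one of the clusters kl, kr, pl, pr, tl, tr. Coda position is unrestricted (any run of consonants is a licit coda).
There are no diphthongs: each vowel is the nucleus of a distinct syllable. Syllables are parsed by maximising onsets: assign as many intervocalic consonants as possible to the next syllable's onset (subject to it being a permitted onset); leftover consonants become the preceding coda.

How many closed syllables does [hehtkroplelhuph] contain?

3

Nuclei (vowels): e, o, e, u → 4 syllables.
V1 /e/ – V2 /o/: /htkr/ splits as /ht/ + /kr/ (/kr/ is the longest suffix that is a licit onset).
V2 /o/ – V3 /e/: cluster /pl/ — /pl/ is itself a permitted onset, so the whole cluster goes right; preceding coda = ∅.
V3 /e/ – V4 /u/: /lh/ — longest licit onset from the right is /h/, leaving /l/ as coda.
Result: heht.kro.plel.huph.
Classifying each syllable: /heht/ (closed), /kro/ (open), /plel/ (closed), /huph/ (closed).
Closed syllables: 3.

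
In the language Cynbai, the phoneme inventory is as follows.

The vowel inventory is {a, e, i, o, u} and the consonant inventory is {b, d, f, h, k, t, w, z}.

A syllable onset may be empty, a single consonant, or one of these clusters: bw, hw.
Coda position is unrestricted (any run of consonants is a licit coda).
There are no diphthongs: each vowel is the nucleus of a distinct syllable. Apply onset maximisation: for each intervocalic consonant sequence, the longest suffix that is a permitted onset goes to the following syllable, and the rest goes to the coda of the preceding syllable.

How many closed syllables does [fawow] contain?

1

Vowels present: a, o; each is a nucleus, giving 2 syllables.
/a…o/ gap (V1→V2): /w/ is a single consonant, so it becomes the next onset.
Syllabification: fa.wow.
Classifying each syllable: /fa/ (open), /wow/ (closed).
Closed syllables: 1.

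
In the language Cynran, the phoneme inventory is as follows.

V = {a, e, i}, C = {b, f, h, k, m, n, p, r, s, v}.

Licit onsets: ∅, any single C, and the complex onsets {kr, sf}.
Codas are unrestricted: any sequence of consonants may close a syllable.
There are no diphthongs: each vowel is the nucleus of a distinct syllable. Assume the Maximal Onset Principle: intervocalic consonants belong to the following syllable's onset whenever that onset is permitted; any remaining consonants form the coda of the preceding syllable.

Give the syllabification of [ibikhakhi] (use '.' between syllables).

i.bik.hak.hi

Nuclei (vowels): i, i, a, i → 4 syllables.
Between /i/ (V1) and /i/ (V2): just /b/ — single C goes to the following onset.
Between /i/ (V2) and /a/ (V3): /kh/ — longest licit onset from the right is /h/, leaving /k/ as coda.
Between /a/ (V3) and /i/ (V4): cluster /kh/ — the longest permitted-onset suffix is /h/; onset = /h/, preceding coda = /k/.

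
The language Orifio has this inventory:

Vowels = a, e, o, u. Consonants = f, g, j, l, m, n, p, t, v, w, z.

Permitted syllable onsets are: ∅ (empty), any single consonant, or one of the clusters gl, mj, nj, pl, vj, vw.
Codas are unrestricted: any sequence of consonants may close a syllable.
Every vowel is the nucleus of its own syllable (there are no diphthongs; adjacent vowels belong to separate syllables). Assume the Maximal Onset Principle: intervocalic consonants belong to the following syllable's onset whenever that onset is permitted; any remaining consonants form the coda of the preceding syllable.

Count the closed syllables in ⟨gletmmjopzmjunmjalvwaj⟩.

5

Nuclei (vowels): e, o, u, a, a → 5 syllables.
Between /e/ (V1) and /o/ (V2): /tmmj/ — longest licit onset from the right is /mj/, leaving /tm/ as coda.
Between /o/ (V2) and /u/ (V3): /pzmj/ splits as /pz/ + /mj/ (/mj/ is the longest suffix that is a licit onset).
Between /u/ (V3) and /a/ (V4): /nmj/; trying suffixes from longest down, /mj/ is the first permitted one, so coda /n/ | onset /mj/.
Between /a/ (V4) and /a/ (V5): /lvw/ — longest licit onset from the right is /vw/, leaving /l/ as coda.
Putting it together: gletm.mjopz.mjun.mjal.vwaj.
Classifying each syllable: /gletm/ (closed), /mjopz/ (closed), /mjun/ (closed), /mjal/ (closed), /vwaj/ (closed).
Closed syllables: 5.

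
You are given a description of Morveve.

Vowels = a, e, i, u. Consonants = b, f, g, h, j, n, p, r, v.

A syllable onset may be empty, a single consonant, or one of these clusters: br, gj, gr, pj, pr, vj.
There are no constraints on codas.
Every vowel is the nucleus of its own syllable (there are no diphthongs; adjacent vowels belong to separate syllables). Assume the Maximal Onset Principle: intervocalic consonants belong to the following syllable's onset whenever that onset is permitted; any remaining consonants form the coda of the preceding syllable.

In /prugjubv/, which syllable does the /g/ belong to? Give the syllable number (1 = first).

Vowels present: u, u; each is a nucleus, giving 2 syllables.
V1 /u/ – V2 /u/: /gj/ is a licit onset in full, so it all attaches to the next syllable.
Result: pru.gjubv.
The /g/ is in the onset of syllable 2 (/gjubv/).

2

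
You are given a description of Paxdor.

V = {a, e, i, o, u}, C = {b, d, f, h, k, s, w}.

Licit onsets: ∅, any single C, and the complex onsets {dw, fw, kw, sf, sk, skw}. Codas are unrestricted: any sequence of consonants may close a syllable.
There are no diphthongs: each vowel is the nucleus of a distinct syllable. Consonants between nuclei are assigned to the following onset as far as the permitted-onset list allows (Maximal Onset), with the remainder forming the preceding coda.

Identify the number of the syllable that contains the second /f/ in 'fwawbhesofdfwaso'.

3

Nuclei (vowels): a, e, o, a, o → 5 syllables.
V1 /a/ – V2 /e/: cluster /wbh/ — the longest permitted-onset suffix is /h/; onset = /h/, preceding coda = /wb/.
V2 /e/ – V3 /o/: /s/ → onset of the next syllable (single consonants are always licit onsets).
V3 /o/ – V4 /a/: /fdfw/ splits as /fd/ + /fw/ (/fw/ is the longest suffix that is a licit onset).
V4 /a/ – V5 /o/: just /s/ — single C goes to the following onset.
So the parse is fwawb.he.sofd.fwa.so.
The second /f/ is in the coda of syllable 3 (/sofd/).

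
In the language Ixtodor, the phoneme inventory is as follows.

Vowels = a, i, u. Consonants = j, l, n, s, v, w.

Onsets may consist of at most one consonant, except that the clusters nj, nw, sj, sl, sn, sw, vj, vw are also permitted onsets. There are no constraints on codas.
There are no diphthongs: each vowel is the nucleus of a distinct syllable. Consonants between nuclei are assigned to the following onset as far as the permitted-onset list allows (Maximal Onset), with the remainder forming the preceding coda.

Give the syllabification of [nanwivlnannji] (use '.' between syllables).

Vowels present: a, i, a, i; each is a nucleus, giving 4 syllables.
V1 /a/ – V2 /i/: /nw/ is a licit onset in full, so it all attaches to the next syllable.
V2 /i/ – V3 /a/: cluster /vln/ — the longest permitted-onset suffix is /n/; onset = /n/, preceding coda = /vl/.
V3 /a/ – V4 /i/: /nnj/; trying suffixes from longest down, /nj/ is the first permitted one, so coda /n/ | onset /nj/.

na.nwivl.nan.nji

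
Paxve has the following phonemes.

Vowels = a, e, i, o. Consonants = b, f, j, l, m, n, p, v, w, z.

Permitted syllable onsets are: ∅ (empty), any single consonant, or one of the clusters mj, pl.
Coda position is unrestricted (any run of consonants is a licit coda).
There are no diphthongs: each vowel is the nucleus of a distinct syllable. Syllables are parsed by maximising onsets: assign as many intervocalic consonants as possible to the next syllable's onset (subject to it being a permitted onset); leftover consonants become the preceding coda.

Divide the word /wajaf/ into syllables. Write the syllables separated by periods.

wa.jaf

The vowels are a, a — 2 nuclei, so 2 syllables.
V1 /a/ – V2 /a/: /j/ → onset of the next syllable (single consonants are always licit onsets).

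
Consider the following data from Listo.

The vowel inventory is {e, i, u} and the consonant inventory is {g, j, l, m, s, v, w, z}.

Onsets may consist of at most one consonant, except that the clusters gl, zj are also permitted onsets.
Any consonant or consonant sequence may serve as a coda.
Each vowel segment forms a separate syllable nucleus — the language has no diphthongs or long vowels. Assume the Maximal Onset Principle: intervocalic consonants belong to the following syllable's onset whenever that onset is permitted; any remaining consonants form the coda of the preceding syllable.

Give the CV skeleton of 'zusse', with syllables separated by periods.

CVC.CV

The vowels are u, e — 2 nuclei, so 2 syllables.
Between /u/ (V1) and /e/ (V2): cluster /ss/ — the longest permitted-onset suffix is /s/; onset = /s/, preceding coda = /s/.
So the parse is zus.se.
Mapping each syllable to C/V: /zus/ → CVC, /se/ → CV.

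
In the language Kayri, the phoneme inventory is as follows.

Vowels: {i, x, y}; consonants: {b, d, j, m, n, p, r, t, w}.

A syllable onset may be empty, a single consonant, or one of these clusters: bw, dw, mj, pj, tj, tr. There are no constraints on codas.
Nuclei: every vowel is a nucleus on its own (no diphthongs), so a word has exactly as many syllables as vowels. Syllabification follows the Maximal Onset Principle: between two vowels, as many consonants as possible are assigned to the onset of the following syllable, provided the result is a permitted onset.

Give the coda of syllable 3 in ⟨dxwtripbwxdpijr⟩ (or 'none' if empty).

d

The vowels are x, i, x, i — 4 nuclei, so 4 syllables.
V1 /x/ – V2 /i/: /wtr/ splits as /w/ + /tr/ (/tr/ is the longest suffix that is a licit onset).
V2 /i/ – V3 /x/: /pbw/; trying suffixes from longest down, /bw/ is the first permitted one, so coda /p/ | onset /bw/.
V3 /x/ – V4 /i/: /dp/ — longest licit onset from the right is /p/, leaving /d/ as coda.
Syllabification: dxw.trip.bwxd.pijr.
Syllable 3 is /bwxd/: onset /bw/, nucleus /x/, coda /d/.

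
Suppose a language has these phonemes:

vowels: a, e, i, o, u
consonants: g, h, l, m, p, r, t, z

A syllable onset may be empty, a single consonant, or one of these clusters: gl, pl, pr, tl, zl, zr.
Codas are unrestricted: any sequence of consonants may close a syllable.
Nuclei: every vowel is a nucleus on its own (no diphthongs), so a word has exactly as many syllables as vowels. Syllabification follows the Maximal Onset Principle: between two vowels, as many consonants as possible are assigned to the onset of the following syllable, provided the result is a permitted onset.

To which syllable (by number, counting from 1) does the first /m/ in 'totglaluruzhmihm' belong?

Nuclei (vowels): o, a, u, u, i → 5 syllables.
V1 /o/ – V2 /a/: /tgl/; trying suffixes from longest down, /gl/ is the first permitted one, so coda /t/ | onset /gl/.
V2 /a/ – V3 /u/: just /l/ — single C goes to the following onset.
V3 /u/ – V4 /u/: /r/ is a single consonant, so it becomes the next onset.
V4 /u/ – V5 /i/: cluster /zhm/ — the longest permitted-onset suffix is /m/; onset = /m/, preceding coda = /zh/.
So the parse is tot.gla.lu.ruzh.mihm.
The first /m/ is in the onset of syllable 5 (/mihm/).

5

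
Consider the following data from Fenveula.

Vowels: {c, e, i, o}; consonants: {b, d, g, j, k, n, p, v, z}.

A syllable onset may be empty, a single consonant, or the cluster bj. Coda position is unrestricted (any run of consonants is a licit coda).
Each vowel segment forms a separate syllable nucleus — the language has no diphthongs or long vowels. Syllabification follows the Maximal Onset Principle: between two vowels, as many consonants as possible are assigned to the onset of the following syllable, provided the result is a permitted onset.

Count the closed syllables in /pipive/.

The vowels are i, i, e — 3 nuclei, so 3 syllables.
σ1/σ2 boundary: /p/ → onset of the next syllable (single consonants are always licit onsets).
σ2/σ3 boundary: /v/ is a single consonant, so it becomes the next onset.
So the parse is pi.pi.ve.
Classifying each syllable: /pi/ (open), /pi/ (open), /ve/ (open).
Closed syllables: 0.

0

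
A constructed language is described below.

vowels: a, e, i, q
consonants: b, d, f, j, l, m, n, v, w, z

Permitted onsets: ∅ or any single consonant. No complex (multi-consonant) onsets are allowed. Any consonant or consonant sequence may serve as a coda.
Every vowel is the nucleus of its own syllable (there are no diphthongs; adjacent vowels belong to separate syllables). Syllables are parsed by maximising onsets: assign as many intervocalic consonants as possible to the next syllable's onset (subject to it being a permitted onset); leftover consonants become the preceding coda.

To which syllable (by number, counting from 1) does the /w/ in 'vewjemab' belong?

Nuclei (vowels): e, e, a → 3 syllables.
σ1/σ2 boundary: /wj/ — longest licit onset from the right is /j/, leaving /w/ as coda.
σ2/σ3 boundary: /m/ is a single consonant, so it becomes the next onset.
Putting it together: vew.je.mab.
The /w/ is in the coda of syllable 1 (/vew/).

1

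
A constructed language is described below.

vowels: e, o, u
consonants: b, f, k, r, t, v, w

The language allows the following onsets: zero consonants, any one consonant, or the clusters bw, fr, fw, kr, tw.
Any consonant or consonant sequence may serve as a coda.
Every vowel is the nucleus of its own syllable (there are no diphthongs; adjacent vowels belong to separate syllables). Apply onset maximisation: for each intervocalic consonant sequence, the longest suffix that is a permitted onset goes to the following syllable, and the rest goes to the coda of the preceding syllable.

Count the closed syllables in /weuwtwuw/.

Vowels present: e, u, u; each is a nucleus, giving 3 syllables.
/e…u/ gap (V1→V2): no consonants, so the boundary falls immediately after /e/.
/u…u/ gap (V2→V3): /wtw/ splits as /w/ + /tw/ (/tw/ is the longest suffix that is a licit onset).
So the parse is we.uw.twuw.
Classifying each syllable: /we/ (open), /uw/ (closed), /twuw/ (closed).
Closed syllables: 2.

2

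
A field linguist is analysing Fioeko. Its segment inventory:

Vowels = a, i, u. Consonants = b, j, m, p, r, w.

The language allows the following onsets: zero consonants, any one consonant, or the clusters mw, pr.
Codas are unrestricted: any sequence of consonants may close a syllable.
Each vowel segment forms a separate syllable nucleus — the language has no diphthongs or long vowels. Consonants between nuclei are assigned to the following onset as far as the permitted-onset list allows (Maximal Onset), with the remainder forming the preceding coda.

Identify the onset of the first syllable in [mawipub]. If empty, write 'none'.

The vowels are a, i, u — 3 nuclei, so 3 syllables.
/a…i/ gap (V1→V2): just /w/ — single C goes to the following onset.
/i…u/ gap (V2→V3): just /p/ — single C goes to the following onset.
So the parse is ma.wi.pub.
Syllable 1 is /ma/: onset /m/, nucleus /a/, coda ∅.

m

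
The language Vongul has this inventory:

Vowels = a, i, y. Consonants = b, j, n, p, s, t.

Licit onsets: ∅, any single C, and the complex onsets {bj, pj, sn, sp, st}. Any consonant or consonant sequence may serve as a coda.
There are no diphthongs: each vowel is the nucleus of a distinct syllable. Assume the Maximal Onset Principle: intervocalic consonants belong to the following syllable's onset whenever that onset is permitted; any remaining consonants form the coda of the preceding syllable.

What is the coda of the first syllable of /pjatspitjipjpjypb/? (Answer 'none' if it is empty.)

Vowels present: a, i, i, y; each is a nucleus, giving 4 syllables.
V1 /a/ – V2 /i/: /tsp/ splits as /t/ + /sp/ (/sp/ is the longest suffix that is a licit onset).
V2 /i/ – V3 /i/: cluster /tj/ — the longest permitted-onset suffix is /j/; onset = /j/, preceding coda = /t/.
V3 /i/ – V4 /y/: /pjpj/ splits as /pj/ + /pj/ (/pj/ is the longest suffix that is a licit onset).
So the parse is pjat.spit.jipj.pjypb.
Syllable 1 is /pjat/: onset /pj/, nucleus /a/, coda /t/.

t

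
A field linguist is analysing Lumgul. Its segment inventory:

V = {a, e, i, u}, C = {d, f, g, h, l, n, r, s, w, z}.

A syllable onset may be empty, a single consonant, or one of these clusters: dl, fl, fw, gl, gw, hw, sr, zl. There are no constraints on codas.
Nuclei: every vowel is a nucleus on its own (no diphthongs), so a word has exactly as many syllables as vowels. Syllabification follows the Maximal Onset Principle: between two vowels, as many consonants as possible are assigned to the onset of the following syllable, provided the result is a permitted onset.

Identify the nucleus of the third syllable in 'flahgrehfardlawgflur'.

Nuclei (vowels): a, e, a, a, u → 5 syllables.
The third nucleus (vowel 3 from the left) is /a/.

a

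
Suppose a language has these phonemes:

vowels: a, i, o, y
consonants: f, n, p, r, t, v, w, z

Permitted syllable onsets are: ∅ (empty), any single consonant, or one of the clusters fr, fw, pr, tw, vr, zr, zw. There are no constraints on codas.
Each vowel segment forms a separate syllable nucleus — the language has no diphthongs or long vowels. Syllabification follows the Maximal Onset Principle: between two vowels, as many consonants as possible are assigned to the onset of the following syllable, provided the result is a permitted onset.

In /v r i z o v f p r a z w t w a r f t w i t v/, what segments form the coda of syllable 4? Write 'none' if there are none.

Vowels present: i, o, a, a, i; each is a nucleus, giving 5 syllables.
σ1/σ2 boundary: /z/ → onset of the next syllable (single consonants are always licit onsets).
σ2/σ3 boundary: /vfpr/ splits as /vf/ + /pr/ (/pr/ is the longest suffix that is a licit onset).
σ3/σ4 boundary: cluster /zwtw/ — the longest permitted-onset suffix is /tw/; onset = /tw/, preceding coda = /zw/.
σ4/σ5 boundary: cluster /rftw/ — the longest permitted-onset suffix is /tw/; onset = /tw/, preceding coda = /rf/.
Putting it together: vri.zovf.prazw.twarf.twitv.
Syllable 4 is /twarf/: onset /tw/, nucleus /a/, coda /rf/.

rf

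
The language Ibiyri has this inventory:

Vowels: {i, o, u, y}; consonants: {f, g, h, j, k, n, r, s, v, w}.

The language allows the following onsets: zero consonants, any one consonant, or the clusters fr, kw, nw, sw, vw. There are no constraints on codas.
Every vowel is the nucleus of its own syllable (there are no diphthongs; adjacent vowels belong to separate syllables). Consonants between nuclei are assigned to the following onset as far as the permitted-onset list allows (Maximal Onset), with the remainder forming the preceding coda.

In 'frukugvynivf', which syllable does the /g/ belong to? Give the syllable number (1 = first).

Nuclei (vowels): u, u, y, i → 4 syllables.
V1 /u/ – V2 /u/: /k/ is a single consonant, so it becomes the next onset.
V2 /u/ – V3 /y/: /gv/ splits as /g/ + /v/ (/v/ is the longest suffix that is a licit onset).
V3 /y/ – V4 /i/: /n/ is a single consonant, so it becomes the next onset.
Syllabification: fru.kug.vy.nivf.
The /g/ is in the coda of syllable 2 (/kug/).

2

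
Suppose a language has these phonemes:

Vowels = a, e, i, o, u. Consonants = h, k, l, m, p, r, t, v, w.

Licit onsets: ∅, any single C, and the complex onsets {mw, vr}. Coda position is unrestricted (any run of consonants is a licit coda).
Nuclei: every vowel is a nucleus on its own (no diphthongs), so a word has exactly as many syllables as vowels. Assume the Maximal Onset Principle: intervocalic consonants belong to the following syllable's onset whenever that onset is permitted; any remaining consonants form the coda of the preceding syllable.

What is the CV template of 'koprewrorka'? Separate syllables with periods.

CVC.CVC.CVC.CV

Vowels present: o, e, o, a; each is a nucleus, giving 4 syllables.
/o…e/ gap (V1→V2): /pr/; trying suffixes from longest down, /r/ is the first permitted one, so coda /p/ | onset /r/.
/e…o/ gap (V2→V3): /wr/ — longest licit onset from the right is /r/, leaving /w/ as coda.
/o…a/ gap (V3→V4): /rk/ — longest licit onset from the right is /k/, leaving /r/ as coda.
Putting it together: kop.rew.ror.ka.
Mapping each syllable to C/V: /kop/ → CVC, /rew/ → CVC, /ror/ → CVC, /ka/ → CV.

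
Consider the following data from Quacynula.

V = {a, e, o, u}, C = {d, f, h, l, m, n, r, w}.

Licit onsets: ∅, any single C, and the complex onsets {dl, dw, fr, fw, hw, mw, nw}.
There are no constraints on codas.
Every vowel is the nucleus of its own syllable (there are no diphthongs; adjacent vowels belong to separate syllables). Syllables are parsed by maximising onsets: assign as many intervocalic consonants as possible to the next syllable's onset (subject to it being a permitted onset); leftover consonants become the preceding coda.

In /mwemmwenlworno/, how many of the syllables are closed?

3

Nuclei (vowels): e, e, o, o → 4 syllables.
/e…e/ gap (V1→V2): /mmw/ splits as /m/ + /mw/ (/mw/ is the longest suffix that is a licit onset).
/e…o/ gap (V2→V3): /nlw/ splits as /nl/ + /w/ (/w/ is the longest suffix that is a licit onset).
/o…o/ gap (V3→V4): cluster /rn/ — the longest permitted-onset suffix is /n/; onset = /n/, preceding coda = /r/.
Syllabification: mwem.mwenl.wor.no.
Classifying each syllable: /mwem/ (closed), /mwenl/ (closed), /wor/ (closed), /no/ (open).
Closed syllables: 3.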